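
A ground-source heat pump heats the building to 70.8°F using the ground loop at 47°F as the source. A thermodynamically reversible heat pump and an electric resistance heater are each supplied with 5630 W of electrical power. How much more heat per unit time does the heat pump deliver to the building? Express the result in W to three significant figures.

In absolute terms T_C = 281.48 K and T_H = 294.71 K, so ΔT = 13.22 K.
COP_Carnot = T_H/ΔT = 294.71/13.22 = 22.29.
The heat pump delivers Q̇_H = COP × Ẇ = 125500 W; the resistance heater delivers Ẇ = 5630 W.
Extra = (COP − 1)·Ẇ = 119900 W.

120000 W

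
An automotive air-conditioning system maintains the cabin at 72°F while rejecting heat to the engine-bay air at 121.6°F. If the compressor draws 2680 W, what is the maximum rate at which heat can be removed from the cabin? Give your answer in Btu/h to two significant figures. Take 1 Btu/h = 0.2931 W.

98000 Btu/h

In absolute terms T_C = 295.37 K and T_H = 322.93 K, so ΔT = 27.56 K.
COP_Carnot = T_C/ΔT = 295.37/27.56 = 10.72.
Q̇_max = COP_Carnot × Ẇ = 10.72 × 2680 W = 28730 W = 98010 Btu/h.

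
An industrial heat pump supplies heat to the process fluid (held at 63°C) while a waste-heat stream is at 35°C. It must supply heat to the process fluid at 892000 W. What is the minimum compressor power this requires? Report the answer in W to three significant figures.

In absolute terms T_C = 308.15 K and T_H = 336.15 K, so ΔT = 28.00 K.
COP_Carnot = T_H/ΔT = 336.15/28.00 = 12.01.
Ẇ_min = Q̇/COP_Carnot = 892000/12.01 = 74300 W.

74300 W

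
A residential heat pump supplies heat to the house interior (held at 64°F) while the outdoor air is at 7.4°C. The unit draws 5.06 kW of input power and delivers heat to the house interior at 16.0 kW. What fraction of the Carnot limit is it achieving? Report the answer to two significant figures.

COP_actual = Q̇_H/Ẇ = 16.00/5.060 = 3.162.
In absolute terms T_C = 280.55 K and T_H = 290.93 K, so ΔT = 10.38 K.
COP_Carnot = T_H/ΔT = 290.93/10.38 = 28.03.
η_II = COP_actual/COP_Carnot = 3.162/28.03 = 0.1128.

0.11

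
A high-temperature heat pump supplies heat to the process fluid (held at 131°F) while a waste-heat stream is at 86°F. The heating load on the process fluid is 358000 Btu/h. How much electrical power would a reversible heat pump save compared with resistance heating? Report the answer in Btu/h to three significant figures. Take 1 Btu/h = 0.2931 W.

331000 Btu/h

In absolute terms T_C = 303.15 K and T_H = 328.15 K, so ΔT = 25.00 K.
COP_Carnot = T_H/ΔT = 328.15/25.00 = 13.13.
Resistance heating needs Ẇ_res = Q̇_H = 358000 Btu/h; the reversible heat pump needs only Ẇ_hp = Q̇_H/COP = 27270 Btu/h.
Saving = 358000 − 27270 = 330700 Btu/h.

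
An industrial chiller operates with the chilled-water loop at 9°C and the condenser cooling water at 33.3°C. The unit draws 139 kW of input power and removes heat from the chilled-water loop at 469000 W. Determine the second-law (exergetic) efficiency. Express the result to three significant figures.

Converting, Q̇_C = 469000 W = 469.0 kW, so COP_actual = Q̇_C/Ẇ = 469.0/139.0 = 3.374.
In absolute terms T_C = 282.15 K and T_H = 306.45 K, so ΔT = 24.30 K.
COP_Carnot = T_C/ΔT = 282.15/24.30 = 11.61.
η_II = COP_actual/COP_Carnot = 3.374/11.61 = 0.2906.

0.291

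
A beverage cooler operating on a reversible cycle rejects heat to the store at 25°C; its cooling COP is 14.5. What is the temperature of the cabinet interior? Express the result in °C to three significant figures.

5.76 °C

For a Carnot refrigerator COP_R = T_C/(T_H − T_C), so T_C = COP·T_H/(1 + COP).
With T_H = 298.15 K, T_C = 14.5 × 298.15/15.50 = 278.91 K.
Converting, 278.91 K = 5.76°C.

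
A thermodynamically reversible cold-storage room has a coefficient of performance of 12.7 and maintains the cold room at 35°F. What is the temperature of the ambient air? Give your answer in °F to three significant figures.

COP_R = T_C/(T_H − T_C) gives T_H − T_C = T_C/COP.
With T_C = 274.82 K, T_H = 274.82 × (1 + 1/12.7) = 296.46 K.
Converting, 296.46 K = 73.95°F.

74.0 °F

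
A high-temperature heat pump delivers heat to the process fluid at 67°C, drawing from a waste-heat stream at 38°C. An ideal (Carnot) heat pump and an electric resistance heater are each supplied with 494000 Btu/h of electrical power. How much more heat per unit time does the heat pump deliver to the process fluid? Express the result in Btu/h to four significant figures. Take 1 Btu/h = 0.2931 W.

In absolute terms T_C = 311.15 K and T_H = 340.15 K, so ΔT = 29.00 K.
COP_Carnot = T_H/ΔT = 340.15/29.00 = 11.73.
The heat pump delivers Q̇_H = COP × Ẇ = 5794000 Btu/h; the resistance heater delivers Ẇ = 494000 Btu/h.
Extra = (COP − 1)·Ẇ = 5300000 Btu/h.

5300000 Btu/h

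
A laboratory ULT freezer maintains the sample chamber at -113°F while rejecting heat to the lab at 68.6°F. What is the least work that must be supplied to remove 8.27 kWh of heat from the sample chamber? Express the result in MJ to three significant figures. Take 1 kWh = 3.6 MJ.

In absolute terms T_C = 192.59 K and T_H = 293.48 K, so ΔT = 100.9 K.
The reversible limit is COP_R = T_C/ΔT = 1.909, so W_min = Q_C/COP = Q_C·ΔT/T_C.
W_min = 8.270 × 100.9/192.59 = 4.332 kWh = 15.60 MJ.

15.6 MJ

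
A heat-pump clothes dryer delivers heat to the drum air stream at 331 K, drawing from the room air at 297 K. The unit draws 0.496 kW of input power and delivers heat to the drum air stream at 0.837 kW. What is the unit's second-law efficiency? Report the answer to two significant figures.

COP_actual = Q̇_H/Ẇ = 0.8370/0.4960 = 1.688.
The reservoir spacing is ΔT = 331 − 297 = 34.00 K.
COP_Carnot = T_H/ΔT = 331.00/34.00 = 9.735.
η_II = COP_actual/COP_Carnot = 1.688/9.735 = 0.1733.

0.17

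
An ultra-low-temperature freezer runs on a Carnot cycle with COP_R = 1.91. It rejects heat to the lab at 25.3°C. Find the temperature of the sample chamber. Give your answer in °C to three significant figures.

-77.3 °C

For a Carnot refrigerator COP_R = T_C/(T_H − T_C), so T_C = COP·T_H/(1 + COP).
With T_H = 298.45 K, T_C = 1.91 × 298.45/2.910 = 195.89 K.
Converting, 195.89 K = -77.26°C.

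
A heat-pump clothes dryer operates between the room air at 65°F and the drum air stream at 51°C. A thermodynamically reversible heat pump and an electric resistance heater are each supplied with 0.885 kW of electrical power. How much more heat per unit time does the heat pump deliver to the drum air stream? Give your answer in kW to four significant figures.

In absolute terms T_C = 291.48 K and T_H = 324.15 K, so ΔT = 32.67 K.
COP_Carnot = T_H/ΔT = 324.15/32.67 = 9.923.
The heat pump delivers Q̇_H = COP × Ẇ = 8.782 kW; the resistance heater delivers Ẇ = 0.8850 kW.
Extra = (COP − 1)·Ẇ = 7.897 kW.

7.897 kW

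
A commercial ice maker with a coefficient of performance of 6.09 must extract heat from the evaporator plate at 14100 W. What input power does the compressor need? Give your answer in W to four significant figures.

2315 W

Ẇ = Q̇_C/COP = 14100/6.09 = 2315 W.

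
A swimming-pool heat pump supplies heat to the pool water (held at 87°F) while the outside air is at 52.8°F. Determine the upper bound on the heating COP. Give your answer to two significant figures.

In absolute terms T_C = 284.71 K and T_H = 303.71 K, so ΔT = 19.00 K.
For a reversible cycle, COP_Carnot = T_H/ΔT = 303.71/19.00 = 15.98.

16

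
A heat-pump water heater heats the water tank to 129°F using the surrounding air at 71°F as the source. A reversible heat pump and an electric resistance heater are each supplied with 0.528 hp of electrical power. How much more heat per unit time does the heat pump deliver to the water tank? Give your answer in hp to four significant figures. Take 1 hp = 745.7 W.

4.831 hp

In absolute terms T_C = 294.82 K and T_H = 327.04 K, so ΔT = 32.22 K.
COP_Carnot = T_H/ΔT = 327.04/32.22 = 10.15.
The heat pump delivers Q̇_H = COP × Ẇ = 5.359 hp; the resistance heater delivers Ẇ = 0.5280 hp.
Extra = (COP − 1)·Ẇ = 4.831 hp.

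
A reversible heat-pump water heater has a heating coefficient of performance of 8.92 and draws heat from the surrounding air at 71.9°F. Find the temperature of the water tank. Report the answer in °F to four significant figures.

139.0 °F

COP_HP = T_H/(T_H − T_C) rearranges to T_H = COP·T_C/(COP − 1).
With T_C = 295.32 K, T_H = 8.92 × 295.32/7.920 = 332.60 K.
Converting, 332.60 K = 139.02°F.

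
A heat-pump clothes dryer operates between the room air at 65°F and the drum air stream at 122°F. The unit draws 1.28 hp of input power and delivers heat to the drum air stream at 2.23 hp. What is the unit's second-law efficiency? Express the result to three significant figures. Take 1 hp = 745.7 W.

0.171

COP_actual = Q̇_H/Ẇ = 2.230/1.280 = 1.742.
In absolute terms T_C = 291.48 K and T_H = 323.15 K, so ΔT = 31.67 K.
COP_Carnot = T_H/ΔT = 323.15/31.67 = 10.20.
η_II = COP_actual/COP_Carnot = 1.742/10.20 = 0.1707.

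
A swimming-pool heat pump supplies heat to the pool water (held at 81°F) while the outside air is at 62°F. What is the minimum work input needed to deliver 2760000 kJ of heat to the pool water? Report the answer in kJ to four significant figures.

In absolute terms T_C = 289.82 K and T_H = 300.37 K, so ΔT = 10.56 K.
The reversible limit is COP_HP = T_H/ΔT = 28.46, so W_min = Q_H/COP = Q_H·ΔT/T_H.
W_min = 2760000 × 10.56/300.37 = 96990 kJ.

96990 kJ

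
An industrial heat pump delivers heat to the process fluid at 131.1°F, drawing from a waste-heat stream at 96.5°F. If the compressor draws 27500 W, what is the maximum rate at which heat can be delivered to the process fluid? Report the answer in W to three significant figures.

470000 W

In absolute terms T_C = 308.98 K and T_H = 328.21 K, so ΔT = 19.22 K.
COP_Carnot = T_H/ΔT = 328.21/19.22 = 17.07.
Q̇_max = COP_Carnot × Ẇ = 17.07 × 27500 W = 469500 W.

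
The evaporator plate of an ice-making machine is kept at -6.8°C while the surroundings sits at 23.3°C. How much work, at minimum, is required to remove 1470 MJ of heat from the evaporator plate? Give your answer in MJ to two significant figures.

170 MJ

In absolute terms T_C = 266.35 K and T_H = 296.45 K, so ΔT = 30.10 K.
The reversible limit is COP_R = T_C/ΔT = 8.849, so W_min = Q_C/COP = Q_C·ΔT/T_C.
W_min = 1470 × 30.10/266.35 = 166.1 MJ.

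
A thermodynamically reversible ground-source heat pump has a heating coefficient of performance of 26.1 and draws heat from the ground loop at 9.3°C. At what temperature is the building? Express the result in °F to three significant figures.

COP_HP = T_H/(T_H − T_C) rearranges to T_H = COP·T_C/(COP − 1).
With T_C = 282.45 K, T_H = 26.1 × 282.45/25.10 = 293.70 K.
Converting, 293.70 K = 69.00°F.

69.0 °F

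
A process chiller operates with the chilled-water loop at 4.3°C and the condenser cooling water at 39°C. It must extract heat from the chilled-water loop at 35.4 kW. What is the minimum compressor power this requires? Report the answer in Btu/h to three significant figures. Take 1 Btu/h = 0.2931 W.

In absolute terms T_C = 277.45 K and T_H = 312.15 K, so ΔT = 34.70 K.
COP_Carnot = T_C/ΔT = 277.45/34.70 = 7.996.
Ẇ_min = Q̇/COP_Carnot = 35.40/7.996 = 4.427 kW = 15110 Btu/h.

15100 Btu/h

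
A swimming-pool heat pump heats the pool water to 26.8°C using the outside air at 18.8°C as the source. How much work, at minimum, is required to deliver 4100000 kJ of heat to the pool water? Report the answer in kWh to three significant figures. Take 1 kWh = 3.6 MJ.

In absolute terms T_C = 291.95 K and T_H = 299.95 K, so ΔT = 8.000 K.
The reversible limit is COP_HP = T_H/ΔT = 37.49, so W_min = Q_H/COP = Q_H·ΔT/T_H.
W_min = 4100000 × 8.000/299.95 = 109400 kJ = 30.38 kWh.

30.4 kWh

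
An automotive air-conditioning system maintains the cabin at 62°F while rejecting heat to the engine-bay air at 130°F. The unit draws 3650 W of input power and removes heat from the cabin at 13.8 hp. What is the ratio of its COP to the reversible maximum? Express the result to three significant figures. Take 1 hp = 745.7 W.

Converting, Q̇_C = 13.80 hp = 10290 W, so COP_actual = Q̇_C/Ẇ = 10290/3650 = 2.819.
In absolute terms T_C = 289.82 K and T_H = 327.59 K, so ΔT = 37.78 K.
COP_Carnot = T_C/ΔT = 289.82/37.78 = 7.672.
η_II = COP_actual/COP_Carnot = 2.819/7.672 = 0.3675.

0.368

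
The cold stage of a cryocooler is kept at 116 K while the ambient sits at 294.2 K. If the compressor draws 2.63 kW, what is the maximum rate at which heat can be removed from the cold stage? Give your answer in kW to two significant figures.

1.7 kW

The reservoir spacing is ΔT = 294.2 − 116 = 178.2 K.
COP_Carnot = T_C/ΔT = 116.00/178.2 = 0.6510.
Q̇_max = COP_Carnot × Ẇ = 0.6510 × 2.630 kW = 1.712 kW.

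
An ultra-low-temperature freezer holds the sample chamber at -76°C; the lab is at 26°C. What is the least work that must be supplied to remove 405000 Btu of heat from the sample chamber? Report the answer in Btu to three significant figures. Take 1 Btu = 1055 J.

In absolute terms T_C = 197.15 K and T_H = 299.15 K, so ΔT = 102.0 K.
The reversible limit is COP_R = T_C/ΔT = 1.933, so W_min = Q_C/COP = Q_C·ΔT/T_C.
W_min = 405000 × 102.0/197.15 = 209500 Btu.

210000 Btu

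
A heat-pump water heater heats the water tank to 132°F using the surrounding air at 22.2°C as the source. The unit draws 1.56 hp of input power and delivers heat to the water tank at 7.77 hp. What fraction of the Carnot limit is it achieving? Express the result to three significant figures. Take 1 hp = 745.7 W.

COP_actual = Q̇_H/Ẇ = 7.770/1.560 = 4.981.
In absolute terms T_C = 295.35 K and T_H = 328.71 K, so ΔT = 33.36 K.
COP_Carnot = T_H/ΔT = 328.71/33.36 = 9.855.
η_II = COP_actual/COP_Carnot = 4.981/9.855 = 0.5054.

0.505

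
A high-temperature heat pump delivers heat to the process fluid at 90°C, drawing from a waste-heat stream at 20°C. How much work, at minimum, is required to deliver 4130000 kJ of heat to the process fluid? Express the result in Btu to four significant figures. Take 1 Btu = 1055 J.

In absolute terms T_C = 293.15 K and T_H = 363.15 K, so ΔT = 70.00 K.
The reversible limit is COP_HP = T_H/ΔT = 5.188, so W_min = Q_H/COP = Q_H·ΔT/T_H.
W_min = 4130000 × 70.00/363.15 = 796100 kJ = 754600 Btu.

754600 Btu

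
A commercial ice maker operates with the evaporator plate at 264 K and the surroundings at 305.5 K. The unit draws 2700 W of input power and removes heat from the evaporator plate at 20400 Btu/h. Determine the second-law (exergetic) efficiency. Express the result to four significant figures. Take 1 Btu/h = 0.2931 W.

0.3481

Converting, Q̇_C = 20400 Btu/h = 5979 W, so COP_actual = Q̇_C/Ẇ = 5979/2700 = 2.215.
The reservoir spacing is ΔT = 305.5 − 264 = 41.50 K.
COP_Carnot = T_C/ΔT = 264.00/41.50 = 6.361.
η_II = COP_actual/COP_Carnot = 2.215/6.361 = 0.3481.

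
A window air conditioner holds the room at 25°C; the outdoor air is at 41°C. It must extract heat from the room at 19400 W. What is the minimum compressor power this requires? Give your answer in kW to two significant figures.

1.0 kW

In absolute terms T_C = 298.15 K and T_H = 314.15 K, so ΔT = 16.00 K.
COP_Carnot = T_C/ΔT = 298.15/16.00 = 18.63.
Ẇ_min = Q̇/COP_Carnot = 19400/18.63 = 1041 W = 1.041 kW.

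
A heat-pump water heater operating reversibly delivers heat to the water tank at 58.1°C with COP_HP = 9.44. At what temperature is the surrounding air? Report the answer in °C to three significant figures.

COP_HP = T_H/(T_H − T_C) gives T_H − T_C = T_H/COP.
With T_H = 331.25 K, T_C = 331.25 × (1 − 1/9.44) = 296.16 K.
Converting, 296.16 K = 23.01°C.

23.0 °C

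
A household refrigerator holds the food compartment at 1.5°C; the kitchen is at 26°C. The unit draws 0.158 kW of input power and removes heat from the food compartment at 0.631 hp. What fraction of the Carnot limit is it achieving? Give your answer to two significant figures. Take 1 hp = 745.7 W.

0.27

Converting, Q̇_C = 0.6310 hp = 0.4705 kW, so COP_actual = Q̇_C/Ẇ = 0.4705/0.1580 = 2.978.
In absolute terms T_C = 274.65 K and T_H = 299.15 K, so ΔT = 24.50 K.
COP_Carnot = T_C/ΔT = 274.65/24.50 = 11.21.
η_II = COP_actual/COP_Carnot = 2.978/11.21 = 0.2657.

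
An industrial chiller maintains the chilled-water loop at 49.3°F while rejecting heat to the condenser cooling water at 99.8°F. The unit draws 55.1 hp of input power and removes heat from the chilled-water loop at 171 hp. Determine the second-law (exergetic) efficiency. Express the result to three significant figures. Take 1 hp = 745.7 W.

0.308

COP_actual = Q̇_C/Ẇ = 171.0/55.10 = 3.103.
In absolute terms T_C = 282.76 K and T_H = 310.82 K, so ΔT = 28.06 K.
COP_Carnot = T_C/ΔT = 282.76/28.06 = 10.08.
η_II = COP_actual/COP_Carnot = 3.103/10.08 = 0.3079.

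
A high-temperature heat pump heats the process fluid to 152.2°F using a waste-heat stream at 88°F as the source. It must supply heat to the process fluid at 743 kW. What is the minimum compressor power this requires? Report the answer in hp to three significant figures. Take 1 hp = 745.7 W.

In absolute terms T_C = 304.26 K and T_H = 339.93 K, so ΔT = 35.67 K.
COP_Carnot = T_H/ΔT = 339.93/35.67 = 9.531.
Ẇ_min = Q̇/COP_Carnot = 743.0/9.531 = 77.96 kW = 104.5 hp.

105 hp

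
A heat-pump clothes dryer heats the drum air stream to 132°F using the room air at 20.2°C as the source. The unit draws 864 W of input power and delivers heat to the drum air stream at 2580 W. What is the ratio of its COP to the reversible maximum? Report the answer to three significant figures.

COP_actual = Q̇_H/Ẇ = 2580/864.0 = 2.986.
In absolute terms T_C = 293.35 K and T_H = 328.71 K, so ΔT = 35.36 K.
COP_Carnot = T_H/ΔT = 328.71/35.36 = 9.297.
η_II = COP_actual/COP_Carnot = 2.986/9.297 = 0.3212.

0.321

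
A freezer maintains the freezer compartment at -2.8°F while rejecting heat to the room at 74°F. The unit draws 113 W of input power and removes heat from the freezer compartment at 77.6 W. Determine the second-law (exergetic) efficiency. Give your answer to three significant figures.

0.115

COP_actual = Q̇_C/Ẇ = 77.60/113.0 = 0.6867.
In absolute terms T_C = 253.82 K and T_H = 296.48 K, so ΔT = 42.67 K.
COP_Carnot = T_C/ΔT = 253.82/42.67 = 5.949.
η_II = COP_actual/COP_Carnot = 0.6867/5.949 = 0.1154.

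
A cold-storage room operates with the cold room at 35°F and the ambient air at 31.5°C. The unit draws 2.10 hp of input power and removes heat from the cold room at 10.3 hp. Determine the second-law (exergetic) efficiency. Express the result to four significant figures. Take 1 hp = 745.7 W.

0.5324

COP_actual = Q̇_C/Ẇ = 10.30/2.100 = 4.905.
In absolute terms T_C = 274.82 K and T_H = 304.65 K, so ΔT = 29.83 K.
COP_Carnot = T_C/ΔT = 274.82/29.83 = 9.212.
η_II = COP_actual/COP_Carnot = 4.905/9.212 = 0.5324.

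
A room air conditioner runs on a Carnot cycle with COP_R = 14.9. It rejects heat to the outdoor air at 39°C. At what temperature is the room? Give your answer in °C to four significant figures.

For a Carnot refrigerator COP_R = T_C/(T_H − T_C), so T_C = COP·T_H/(1 + COP).
With T_H = 312.15 K, T_C = 14.9 × 312.15/15.90 = 292.52 K.
Converting, 292.52 K = 19.37°C.

19.37 °C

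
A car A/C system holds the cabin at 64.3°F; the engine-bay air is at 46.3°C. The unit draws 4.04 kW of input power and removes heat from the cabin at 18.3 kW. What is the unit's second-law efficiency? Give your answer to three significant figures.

COP_actual = Q̇_C/Ẇ = 18.30/4.040 = 4.530.
In absolute terms T_C = 291.09 K and T_H = 319.45 K, so ΔT = 28.36 K.
COP_Carnot = T_C/ΔT = 291.09/28.36 = 10.27.
η_II = COP_actual/COP_Carnot = 4.530/10.27 = 0.4412.

0.441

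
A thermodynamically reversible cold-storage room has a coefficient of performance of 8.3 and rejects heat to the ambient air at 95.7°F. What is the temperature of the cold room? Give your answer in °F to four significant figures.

For a Carnot refrigerator COP_R = T_C/(T_H − T_C), so T_C = COP·T_H/(1 + COP).
With T_H = 308.54 K, T_C = 8.3 × 308.54/9.300 = 275.36 K.
Converting, 275.36 K = 35.98°F.

35.98 °F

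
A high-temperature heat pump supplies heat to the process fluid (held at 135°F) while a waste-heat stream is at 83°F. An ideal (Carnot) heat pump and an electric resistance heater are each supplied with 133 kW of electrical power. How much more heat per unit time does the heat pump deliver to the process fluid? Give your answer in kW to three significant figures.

1390 kW

In absolute terms T_C = 301.48 K and T_H = 330.37 K, so ΔT = 28.89 K.
COP_Carnot = T_H/ΔT = 330.37/28.89 = 11.44.
The heat pump delivers Q̇_H = COP × Ẇ = 1521 kW; the resistance heater delivers Ẇ = 133.0 kW.
Extra = (COP − 1)·Ẇ = 1388 kW.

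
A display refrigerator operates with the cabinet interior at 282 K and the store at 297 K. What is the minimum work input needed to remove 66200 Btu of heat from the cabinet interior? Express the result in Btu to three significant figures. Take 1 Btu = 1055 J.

The reservoir spacing is ΔT = 297 − 282 = 15.00 K.
The reversible limit is COP_R = T_C/ΔT = 18.80, so W_min = Q_C/COP = Q_C·ΔT/T_C.
W_min = 66200 × 15.00/282.00 = 3521 Btu.

3520 Btu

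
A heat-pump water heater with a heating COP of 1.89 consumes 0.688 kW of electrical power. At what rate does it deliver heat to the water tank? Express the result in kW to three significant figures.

1.30 kW

Q̇_H = COP_HP × Ẇ = 1.89 × 0.6880 = 1.300 kW.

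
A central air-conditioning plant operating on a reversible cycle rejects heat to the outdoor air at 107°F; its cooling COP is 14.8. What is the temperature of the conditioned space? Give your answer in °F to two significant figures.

For a Carnot refrigerator COP_R = T_C/(T_H − T_C), so T_C = COP·T_H/(1 + COP).
With T_H = 314.82 K, T_C = 14.8 × 314.82/15.80 = 294.89 K.
Converting, 294.89 K = 71.13°F.

71 °F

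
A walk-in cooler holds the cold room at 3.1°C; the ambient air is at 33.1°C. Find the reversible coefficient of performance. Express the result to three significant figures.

9.21

In absolute terms T_C = 276.25 K and T_H = 306.25 K, so ΔT = 30.00 K.
For a reversible cycle, COP_Carnot = T_C/ΔT = 276.25/30.00 = 9.208.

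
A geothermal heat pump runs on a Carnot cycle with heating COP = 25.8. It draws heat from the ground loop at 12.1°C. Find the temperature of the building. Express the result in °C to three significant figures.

COP_HP = T_H/(T_H − T_C) rearranges to T_H = COP·T_C/(COP − 1).
With T_C = 285.25 K, T_H = 25.8 × 285.25/24.80 = 296.75 K.
Converting, 296.75 K = 23.60°C.

23.6 °C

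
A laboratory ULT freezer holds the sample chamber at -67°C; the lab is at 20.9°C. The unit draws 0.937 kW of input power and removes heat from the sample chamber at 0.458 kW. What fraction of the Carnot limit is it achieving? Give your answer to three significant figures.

0.208

COP_actual = Q̇_C/Ẇ = 0.4580/0.9370 = 0.4888.
In absolute terms T_C = 206.15 K and T_H = 294.05 K, so ΔT = 87.90 K.
COP_Carnot = T_C/ΔT = 206.15/87.90 = 2.345.
η_II = COP_actual/COP_Carnot = 0.4888/2.345 = 0.2084.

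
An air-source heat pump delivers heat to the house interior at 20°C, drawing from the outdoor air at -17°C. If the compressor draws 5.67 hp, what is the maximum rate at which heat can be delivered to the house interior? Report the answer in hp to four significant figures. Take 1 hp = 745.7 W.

In absolute terms T_C = 256.15 K and T_H = 293.15 K, so ΔT = 37.00 K.
COP_Carnot = T_H/ΔT = 293.15/37.00 = 7.923.
Q̇_max = COP_Carnot × Ẇ = 7.923 × 5.670 hp = 44.92 hp.

44.92 hp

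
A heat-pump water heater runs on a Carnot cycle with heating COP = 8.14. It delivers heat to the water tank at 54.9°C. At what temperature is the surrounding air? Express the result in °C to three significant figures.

14.6 °C

COP_HP = T_H/(T_H − T_C) gives T_H − T_C = T_H/COP.
With T_H = 328.05 K, T_C = 328.05 × (1 − 1/8.14) = 287.75 K.
Converting, 287.75 K = 14.60°C.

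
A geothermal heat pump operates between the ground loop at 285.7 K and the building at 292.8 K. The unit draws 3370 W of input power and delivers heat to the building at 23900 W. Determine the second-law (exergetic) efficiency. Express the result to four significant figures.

0.1720

COP_actual = Q̇_H/Ẇ = 23900/3370 = 7.092.
The reservoir spacing is ΔT = 292.8 − 285.7 = 7.100 K.
COP_Carnot = T_H/ΔT = 292.80/7.100 = 41.24.
η_II = COP_actual/COP_Carnot = 7.092/41.24 = 0.1720.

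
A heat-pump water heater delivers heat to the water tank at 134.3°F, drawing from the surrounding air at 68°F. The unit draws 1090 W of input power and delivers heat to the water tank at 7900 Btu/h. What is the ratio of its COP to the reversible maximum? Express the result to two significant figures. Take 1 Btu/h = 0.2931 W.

0.24

Converting, Q̇_H = 7900 Btu/h = 2315 W, so COP_actual = Q̇_H/Ẇ = 2315/1090 = 2.124.
In absolute terms T_C = 293.15 K and T_H = 329.98 K, so ΔT = 36.83 K.
COP_Carnot = T_H/ΔT = 329.98/36.83 = 8.959.
η_II = COP_actual/COP_Carnot = 2.124/8.959 = 0.2371.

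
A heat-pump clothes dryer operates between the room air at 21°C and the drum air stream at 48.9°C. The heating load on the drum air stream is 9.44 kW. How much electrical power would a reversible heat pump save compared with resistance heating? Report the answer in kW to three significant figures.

In absolute terms T_C = 294.15 K and T_H = 322.05 K, so ΔT = 27.90 K.
COP_Carnot = T_H/ΔT = 322.05/27.90 = 11.54.
Resistance heating needs Ẇ_res = Q̇_H = 9.440 kW; the reversible heat pump needs only Ẇ_hp = Q̇_H/COP = 0.8178 kW.
Saving = 9.440 − 0.8178 = 8.622 kW.

8.62 kW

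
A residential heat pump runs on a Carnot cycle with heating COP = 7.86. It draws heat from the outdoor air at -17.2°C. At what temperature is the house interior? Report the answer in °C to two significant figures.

20 °C

COP_HP = T_H/(T_H − T_C) rearranges to T_H = COP·T_C/(COP − 1).
With T_C = 255.95 K, T_H = 7.86 × 255.95/6.860 = 293.26 K.
Converting, 293.26 K = 20.11°C.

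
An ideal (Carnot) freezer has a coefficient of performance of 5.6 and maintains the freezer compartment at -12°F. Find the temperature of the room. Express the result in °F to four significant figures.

COP_R = T_C/(T_H − T_C) gives T_H − T_C = T_C/COP.
With T_C = 248.71 K, T_H = 248.71 × (1 + 1/5.6) = 293.12 K.
Converting, 293.12 K = 67.94°F.

67.94 °F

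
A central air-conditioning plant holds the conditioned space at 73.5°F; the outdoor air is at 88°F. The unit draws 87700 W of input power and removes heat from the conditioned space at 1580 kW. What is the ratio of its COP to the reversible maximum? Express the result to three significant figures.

Converting, Q̇_C = 1580 kW = 1580000 W, so COP_actual = Q̇_C/Ẇ = 1580000/87700 = 18.02.
In absolute terms T_C = 296.21 K and T_H = 304.26 K, so ΔT = 8.056 K.
COP_Carnot = T_C/ΔT = 296.21/8.056 = 36.77.
η_II = COP_actual/COP_Carnot = 18.02/36.77 = 0.4900.

0.490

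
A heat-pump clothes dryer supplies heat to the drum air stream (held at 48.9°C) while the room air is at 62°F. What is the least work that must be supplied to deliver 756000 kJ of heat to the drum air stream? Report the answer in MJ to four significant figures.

In absolute terms T_C = 289.82 K and T_H = 322.05 K, so ΔT = 32.23 K.
The reversible limit is COP_HP = T_H/ΔT = 9.991, so W_min = Q_H/COP = Q_H·ΔT/T_H.
W_min = 756000 × 32.23/322.05 = 75670 kJ = 75.67 MJ.

75.67 MJ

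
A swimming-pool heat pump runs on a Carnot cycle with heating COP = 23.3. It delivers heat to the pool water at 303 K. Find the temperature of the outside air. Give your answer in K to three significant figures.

290 K

COP_HP = T_H/(T_H − T_C) gives T_H − T_C = T_H/COP.
With T_H = 303.00 K, T_C = 303.00 × (1 − 1/23.3) = 290.00 K.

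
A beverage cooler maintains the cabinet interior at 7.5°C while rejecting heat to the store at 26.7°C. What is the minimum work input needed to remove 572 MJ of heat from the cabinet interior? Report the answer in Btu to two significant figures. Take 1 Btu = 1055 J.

37000 Btu

In absolute terms T_C = 280.65 K and T_H = 299.85 K, so ΔT = 19.20 K.
The reversible limit is COP_R = T_C/ΔT = 14.62, so W_min = Q_C/COP = Q_C·ΔT/T_C.
W_min = 572.0 × 19.20/280.65 = 39.13 MJ = 37090 Btu.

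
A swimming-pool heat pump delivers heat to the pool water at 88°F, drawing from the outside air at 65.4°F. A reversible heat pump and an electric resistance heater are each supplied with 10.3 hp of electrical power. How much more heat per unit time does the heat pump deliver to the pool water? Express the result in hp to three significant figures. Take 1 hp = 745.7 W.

In absolute terms T_C = 291.71 K and T_H = 304.26 K, so ΔT = 12.56 K.
COP_Carnot = T_H/ΔT = 304.26/12.56 = 24.23.
The heat pump delivers Q̇_H = COP × Ẇ = 249.6 hp; the resistance heater delivers Ẇ = 10.30 hp.
Extra = (COP − 1)·Ẇ = 239.3 hp.

239 hp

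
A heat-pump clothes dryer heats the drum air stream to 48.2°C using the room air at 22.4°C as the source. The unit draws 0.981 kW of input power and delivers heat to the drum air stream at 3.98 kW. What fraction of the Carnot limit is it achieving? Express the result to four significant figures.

COP_actual = Q̇_H/Ẇ = 3.980/0.9810 = 4.057.
In absolute terms T_C = 295.55 K and T_H = 321.35 K, so ΔT = 25.80 K.
COP_Carnot = T_H/ΔT = 321.35/25.80 = 12.46.
η_II = COP_actual/COP_Carnot = 4.057/12.46 = 0.3257.

0.3257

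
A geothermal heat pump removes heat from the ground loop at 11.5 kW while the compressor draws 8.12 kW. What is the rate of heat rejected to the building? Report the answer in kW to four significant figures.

19.62 kW

For a cyclic device the first law requires Q̇_H = Q̇_C + Ẇ.
Q̇_H = Q̇_C + Ẇ = 19.62 kW.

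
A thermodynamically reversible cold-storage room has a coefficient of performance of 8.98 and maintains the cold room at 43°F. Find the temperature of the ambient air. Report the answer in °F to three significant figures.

99.0 °F

COP_R = T_C/(T_H − T_C) gives T_H − T_C = T_C/COP.
With T_C = 279.26 K, T_H = 279.26 × (1 + 1/8.98) = 310.36 K.
Converting, 310.36 K = 98.98°F.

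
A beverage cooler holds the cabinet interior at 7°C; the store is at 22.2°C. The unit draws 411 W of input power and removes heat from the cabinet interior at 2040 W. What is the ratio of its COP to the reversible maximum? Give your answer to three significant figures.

COP_actual = Q̇_C/Ẇ = 2040/411.0 = 4.964.
In absolute terms T_C = 280.15 K and T_H = 295.35 K, so ΔT = 15.20 K.
COP_Carnot = T_C/ΔT = 280.15/15.20 = 18.43.
η_II = COP_actual/COP_Carnot = 4.964/18.43 = 0.2693.

0.269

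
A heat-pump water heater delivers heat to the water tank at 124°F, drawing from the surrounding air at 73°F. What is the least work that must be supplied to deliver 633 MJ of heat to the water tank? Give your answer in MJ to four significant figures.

In absolute terms T_C = 295.93 K and T_H = 324.26 K, so ΔT = 28.33 K.
The reversible limit is COP_HP = T_H/ΔT = 11.44, so W_min = Q_H/COP = Q_H·ΔT/T_H.
W_min = 633.0 × 28.33/324.26 = 55.31 MJ.

55.31 MJ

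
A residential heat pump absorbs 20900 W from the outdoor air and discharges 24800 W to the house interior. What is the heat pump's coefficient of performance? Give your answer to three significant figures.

6.36

The first law gives Q̇_H = Q̇_C + Ẇ, so the three rates are Q̇_C = 20900, Q̇_H = 24800, Ẇ = 3900 W.
COP_HP = Q̇_H/Ẇ = 24800/3900 = 6.359.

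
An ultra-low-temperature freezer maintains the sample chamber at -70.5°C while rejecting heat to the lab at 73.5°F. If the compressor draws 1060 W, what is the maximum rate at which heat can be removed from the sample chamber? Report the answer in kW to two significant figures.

In absolute terms T_C = 202.65 K and T_H = 296.21 K, so ΔT = 93.56 K.
COP_Carnot = T_C/ΔT = 202.65/93.56 = 2.166.
Q̇_max = COP_Carnot × Ẇ = 2.166 × 1060 W = 2296 W = 2.296 kW.

2.3 kW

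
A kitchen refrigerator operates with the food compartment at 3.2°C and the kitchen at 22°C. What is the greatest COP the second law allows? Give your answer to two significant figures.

15

In absolute terms T_C = 276.35 K and T_H = 295.15 K, so ΔT = 18.80 K.
For a reversible cycle, COP_Carnot = T_C/ΔT = 276.35/18.80 = 14.70.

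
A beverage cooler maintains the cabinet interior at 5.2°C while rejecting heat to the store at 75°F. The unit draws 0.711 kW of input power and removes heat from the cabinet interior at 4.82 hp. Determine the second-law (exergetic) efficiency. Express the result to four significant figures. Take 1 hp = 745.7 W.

Converting, Q̇_C = 4.820 hp = 3.594 kW, so COP_actual = Q̇_C/Ẇ = 3.594/0.7110 = 5.055.
In absolute terms T_C = 278.35 K and T_H = 297.04 K, so ΔT = 18.69 K.
COP_Carnot = T_C/ΔT = 278.35/18.69 = 14.89.
η_II = COP_actual/COP_Carnot = 5.055/14.89 = 0.3394.

0.3394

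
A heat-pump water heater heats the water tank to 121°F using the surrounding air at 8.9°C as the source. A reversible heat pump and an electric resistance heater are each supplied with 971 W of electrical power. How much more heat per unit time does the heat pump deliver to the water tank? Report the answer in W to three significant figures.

In absolute terms T_C = 282.05 K and T_H = 322.59 K, so ΔT = 40.54 K.
COP_Carnot = T_H/ΔT = 322.59/40.54 = 7.957.
The heat pump delivers Q̇_H = COP × Ẇ = 7726 W; the resistance heater delivers Ẇ = 971.0 W.
Extra = (COP − 1)·Ẇ = 6755 W.

6750 W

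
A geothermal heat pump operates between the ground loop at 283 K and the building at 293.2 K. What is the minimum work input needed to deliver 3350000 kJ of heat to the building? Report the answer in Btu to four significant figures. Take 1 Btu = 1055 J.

The reservoir spacing is ΔT = 293.2 − 283 = 10.20 K.
The reversible limit is COP_HP = T_H/ΔT = 28.75, so W_min = Q_H/COP = Q_H·ΔT/T_H.
W_min = 3350000 × 10.20/293.20 = 116500 kJ = 110500 Btu.

110500 Btu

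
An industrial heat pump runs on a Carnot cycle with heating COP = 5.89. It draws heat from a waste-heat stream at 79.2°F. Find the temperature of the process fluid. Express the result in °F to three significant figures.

189 °F

COP_HP = T_H/(T_H − T_C) rearranges to T_H = COP·T_C/(COP − 1).
With T_C = 299.37 K, T_H = 5.89 × 299.37/4.890 = 360.59 K.
Converting, 360.59 K = 189.40°F.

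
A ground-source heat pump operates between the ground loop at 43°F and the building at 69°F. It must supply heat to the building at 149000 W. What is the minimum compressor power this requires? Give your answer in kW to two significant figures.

In absolute terms T_C = 279.26 K and T_H = 293.71 K, so ΔT = 14.44 K.
COP_Carnot = T_H/ΔT = 293.71/14.44 = 20.33.
Ẇ_min = Q̇/COP_Carnot = 149000/20.33 = 7328 W = 7.328 kW.

7.3 kW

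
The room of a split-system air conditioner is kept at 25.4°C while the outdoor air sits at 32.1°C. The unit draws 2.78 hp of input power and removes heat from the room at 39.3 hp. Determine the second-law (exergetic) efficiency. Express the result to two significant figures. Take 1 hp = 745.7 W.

0.32

COP_actual = Q̇_C/Ẇ = 39.30/2.780 = 14.14.
In absolute terms T_C = 298.55 K and T_H = 305.25 K, so ΔT = 6.700 K.
COP_Carnot = T_C/ΔT = 298.55/6.700 = 44.56.
η_II = COP_actual/COP_Carnot = 14.14/44.56 = 0.3173.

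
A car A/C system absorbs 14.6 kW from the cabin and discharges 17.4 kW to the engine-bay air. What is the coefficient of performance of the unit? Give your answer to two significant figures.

5.2

The first law gives Q̇_H = Q̇_C + Ẇ, so the three rates are Q̇_C = 14.60, Q̇_H = 17.40, Ẇ = 2.800 kW.
COP_R = Q̇_C/Ẇ = 14.60/2.800 = 5.214.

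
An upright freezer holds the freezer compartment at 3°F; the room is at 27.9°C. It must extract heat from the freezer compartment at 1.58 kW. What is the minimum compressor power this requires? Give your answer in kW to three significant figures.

In absolute terms T_C = 257.04 K and T_H = 301.05 K, so ΔT = 44.01 K.
COP_Carnot = T_C/ΔT = 257.04/44.01 = 5.840.
Ẇ_min = Q̇/COP_Carnot = 1.580/5.840 = 0.2705 kW.

0.271 kW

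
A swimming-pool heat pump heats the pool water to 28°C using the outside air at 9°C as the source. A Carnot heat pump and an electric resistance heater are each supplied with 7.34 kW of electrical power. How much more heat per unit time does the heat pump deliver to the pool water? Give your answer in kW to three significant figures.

In absolute terms T_C = 282.15 K and T_H = 301.15 K, so ΔT = 19.00 K.
COP_Carnot = T_H/ΔT = 301.15/19.00 = 15.85.
The heat pump delivers Q̇_H = COP × Ẇ = 116.3 kW; the resistance heater delivers Ẇ = 7.340 kW.
Extra = (COP − 1)·Ẇ = 109.0 kW.

109 kW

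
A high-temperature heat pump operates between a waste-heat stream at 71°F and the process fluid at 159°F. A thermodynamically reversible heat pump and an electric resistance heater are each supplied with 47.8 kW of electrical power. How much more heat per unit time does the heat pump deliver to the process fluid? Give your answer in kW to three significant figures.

In absolute terms T_C = 294.82 K and T_H = 343.71 K, so ΔT = 48.89 K.
COP_Carnot = T_H/ΔT = 343.71/48.89 = 7.030.
The heat pump delivers Q̇_H = COP × Ẇ = 336.1 kW; the resistance heater delivers Ẇ = 47.80 kW.
Extra = (COP − 1)·Ẇ = 288.3 kW.

288 kW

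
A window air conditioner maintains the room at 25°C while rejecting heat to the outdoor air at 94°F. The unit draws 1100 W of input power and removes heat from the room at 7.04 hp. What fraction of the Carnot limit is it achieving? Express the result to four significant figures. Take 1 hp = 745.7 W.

0.1512

Converting, Q̇_C = 7.040 hp = 5250 W, so COP_actual = Q̇_C/Ẇ = 5250/1100 = 4.772.
In absolute terms T_C = 298.15 K and T_H = 307.59 K, so ΔT = 9.444 K.
COP_Carnot = T_C/ΔT = 298.15/9.444 = 31.57.
η_II = COP_actual/COP_Carnot = 4.772/31.57 = 0.1512.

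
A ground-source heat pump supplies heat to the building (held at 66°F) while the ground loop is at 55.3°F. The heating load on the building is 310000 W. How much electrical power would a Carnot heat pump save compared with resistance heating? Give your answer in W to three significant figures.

In absolute terms T_C = 286.09 K and T_H = 292.04 K, so ΔT = 5.944 K.
COP_Carnot = T_H/ΔT = 292.04/5.944 = 49.13.
Resistance heating needs Ẇ_res = Q̇_H = 310000 W; the reversible heat pump needs only Ẇ_hp = Q̇_H/COP = 6310 W.
Saving = 310000 − 6310 = 303700 W.

304000 W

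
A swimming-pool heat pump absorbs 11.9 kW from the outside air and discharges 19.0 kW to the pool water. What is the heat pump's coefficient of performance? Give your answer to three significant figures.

The first law gives Q̇_H = Q̇_C + Ẇ, so the three rates are Q̇_C = 11.90, Q̇_H = 19.00, Ẇ = 7.100 kW.
COP_HP = Q̇_H/Ẇ = 19.00/7.100 = 2.676.

2.68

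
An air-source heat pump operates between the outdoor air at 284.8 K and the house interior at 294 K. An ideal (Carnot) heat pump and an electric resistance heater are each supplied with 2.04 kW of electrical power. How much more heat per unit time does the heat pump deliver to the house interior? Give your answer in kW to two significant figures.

The reservoir spacing is ΔT = 294 − 284.8 = 9.200 K.
COP_Carnot = T_H/ΔT = 294.00/9.200 = 31.96.
The heat pump delivers Q̇_H = COP × Ẇ = 65.19 kW; the resistance heater delivers Ẇ = 2.040 kW.
Extra = (COP − 1)·Ẇ = 63.15 kW.

63 kW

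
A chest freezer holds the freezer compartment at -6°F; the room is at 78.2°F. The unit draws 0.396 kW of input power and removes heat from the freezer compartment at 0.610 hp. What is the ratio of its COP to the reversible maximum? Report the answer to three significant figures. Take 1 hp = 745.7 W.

0.213

Converting, Q̇_C = 0.6100 hp = 0.4549 kW, so COP_actual = Q̇_C/Ẇ = 0.4549/0.3960 = 1.149.
In absolute terms T_C = 252.04 K and T_H = 298.82 K, so ΔT = 46.78 K.
COP_Carnot = T_C/ΔT = 252.04/46.78 = 5.388.
η_II = COP_actual/COP_Carnot = 1.149/5.388 = 0.2132.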